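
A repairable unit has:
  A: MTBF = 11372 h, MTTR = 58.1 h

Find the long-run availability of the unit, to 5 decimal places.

0.99492

A(A) = MTBF/(MTBF+MTTR) = 11372/(11372+58.1) = 0.99492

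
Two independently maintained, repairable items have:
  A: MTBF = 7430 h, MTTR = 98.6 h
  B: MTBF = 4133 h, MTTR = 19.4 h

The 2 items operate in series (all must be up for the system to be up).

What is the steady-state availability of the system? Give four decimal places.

0.9823

A(A) = MTBF/(MTBF+MTTR) = 7430/(7430+98.6) = 0.986903
A(B) = MTBF/(MTBF+MTTR) = 4133/(4133+19.4) = 0.995328
Series availability: 0.986903 × 0.995328 = 0.9823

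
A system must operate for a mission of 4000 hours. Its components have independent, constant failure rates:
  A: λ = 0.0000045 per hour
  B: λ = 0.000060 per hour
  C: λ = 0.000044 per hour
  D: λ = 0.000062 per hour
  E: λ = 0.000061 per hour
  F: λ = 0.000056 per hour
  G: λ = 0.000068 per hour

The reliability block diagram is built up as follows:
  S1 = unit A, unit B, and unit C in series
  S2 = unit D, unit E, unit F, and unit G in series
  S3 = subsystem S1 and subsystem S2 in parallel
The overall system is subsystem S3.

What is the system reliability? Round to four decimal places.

0.7790

R(A) = exp(−0.0000045 × 4000) = 0.982161
R(B) = exp(−0.000060 × 4000) = 0.786628
R(C) = exp(−0.000044 × 4000) = 0.838618
R(D) = exp(−0.000062 × 4000) = 0.780360
R(E) = exp(−0.000061 × 4000) = 0.783488
R(F) = exp(−0.000056 × 4000) = 0.799315
R(G) = exp(−0.000068 × 4000) = 0.761854
Series (A, B, and C): 0.982161 × 0.786628 × 0.838618 = 0.647912
Series (D, E, F, and G): 0.780360 × 0.783488 × 0.799315 × 0.761854 = 0.372321
Parallel ([0.647912] and [0.372321]): 1 − (1 − 0.647912)(1 − 0.372321) = 0.7790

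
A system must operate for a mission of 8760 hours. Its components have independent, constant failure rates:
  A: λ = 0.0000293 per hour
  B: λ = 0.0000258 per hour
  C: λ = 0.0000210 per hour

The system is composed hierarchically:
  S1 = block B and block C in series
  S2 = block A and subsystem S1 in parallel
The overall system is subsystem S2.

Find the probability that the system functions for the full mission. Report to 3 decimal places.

0.924

R(A) = exp(−0.0000293 × 8760) = 0.77363
R(B) = exp(−0.0000258 × 8760) = 0.79771
R(C) = exp(−0.0000210 × 8760) = 0.83197
Series (B and C): 0.79771 × 0.83197 = 0.66367
Parallel (A and [0.66367]): 1 − (1 − 0.77363)(1 − 0.66367) = 0.924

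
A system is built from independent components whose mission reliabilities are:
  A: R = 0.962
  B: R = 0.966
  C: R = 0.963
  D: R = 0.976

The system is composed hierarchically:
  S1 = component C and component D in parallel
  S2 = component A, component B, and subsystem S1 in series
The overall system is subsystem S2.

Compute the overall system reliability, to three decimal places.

Parallel (C and D): 1 − (1 − 0.96300)(1 − 0.97600) = 0.99911
Series (A, B, and [0.99911]): 0.96200 × 0.96600 × 0.99911 = 0.928

0.928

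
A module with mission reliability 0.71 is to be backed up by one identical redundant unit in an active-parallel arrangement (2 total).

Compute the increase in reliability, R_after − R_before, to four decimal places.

0.2059

R_before = 0.71
R_after = 1 − (1 − 0.71)^2 = 0.9159
ΔR = 0.9159 − 0.71 = 0.2059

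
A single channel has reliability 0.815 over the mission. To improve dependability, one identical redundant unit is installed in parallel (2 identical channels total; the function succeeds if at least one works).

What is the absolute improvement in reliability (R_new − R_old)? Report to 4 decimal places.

R_before = 0.815
R_after = 1 − (1 − 0.815)^2 = 0.9658
ΔR = 0.9658 − 0.815 = 0.1508

0.1508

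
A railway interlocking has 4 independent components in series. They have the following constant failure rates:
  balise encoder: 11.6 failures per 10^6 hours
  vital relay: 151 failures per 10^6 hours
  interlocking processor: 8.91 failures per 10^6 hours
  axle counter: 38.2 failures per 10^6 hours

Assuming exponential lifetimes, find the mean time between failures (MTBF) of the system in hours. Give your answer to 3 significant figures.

4770

Series of exponential components: λ_sys = Σ λ_i
λ_sys = 0.0000116 + 0.000151 + 0.00000891 + 0.0000382 = 2.0971e-04 /h
MTBF = 1 / λ_sys = 4770 h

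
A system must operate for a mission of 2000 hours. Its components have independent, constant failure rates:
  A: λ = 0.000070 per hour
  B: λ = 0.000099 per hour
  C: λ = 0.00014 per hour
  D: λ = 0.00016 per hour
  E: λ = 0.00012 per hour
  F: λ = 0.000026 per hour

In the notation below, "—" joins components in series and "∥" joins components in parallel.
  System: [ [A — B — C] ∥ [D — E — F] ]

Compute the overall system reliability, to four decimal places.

R(A) = exp(−0.000070 × 2000) = 0.869358
R(B) = exp(−0.000099 × 2000) = 0.820370
R(C) = exp(−0.00014 × 2000) = 0.755784
R(D) = exp(−0.00016 × 2000) = 0.726149
R(E) = exp(−0.00012 × 2000) = 0.786628
R(F) = exp(−0.000026 × 2000) = 0.949329
Series (A, B, and C): 0.869358 × 0.820370 × 0.755784 = 0.539022
Series (D, E, and F): 0.726149 × 0.786628 × 0.949329 = 0.542265
Parallel ([0.539022] and [0.542265]): 1 − (1 − 0.539022)(1 − 0.542265) = 0.7890

0.7890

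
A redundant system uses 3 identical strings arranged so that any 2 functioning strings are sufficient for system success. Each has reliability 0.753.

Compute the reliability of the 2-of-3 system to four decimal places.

R = Σ_{i=2}^{3} C(3,i) p^i (1−p)^{3−i} with p = 0.753
C(3,2)·0.753^2·0.247^1 = 0.420154
C(3,3)·0.753^3·0.247^0 = 0.426958
Sum = 0.8471

0.8471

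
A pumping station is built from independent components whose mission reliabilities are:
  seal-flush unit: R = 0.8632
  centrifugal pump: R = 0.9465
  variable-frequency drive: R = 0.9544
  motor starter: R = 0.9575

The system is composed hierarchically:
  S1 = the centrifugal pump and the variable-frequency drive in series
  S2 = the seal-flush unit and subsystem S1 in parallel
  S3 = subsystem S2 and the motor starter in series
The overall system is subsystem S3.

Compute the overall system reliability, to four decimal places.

0.9448

Series (centrifugal pump and variable-frequency drive): 0.946500 × 0.954400 = 0.903340
Parallel (seal-flush unit and [0.903340]): 1 − (1 − 0.863200)(1 − 0.903340) = 0.986777
Series ([0.986777] and motor starter): 0.986777 × 0.957500 = 0.9448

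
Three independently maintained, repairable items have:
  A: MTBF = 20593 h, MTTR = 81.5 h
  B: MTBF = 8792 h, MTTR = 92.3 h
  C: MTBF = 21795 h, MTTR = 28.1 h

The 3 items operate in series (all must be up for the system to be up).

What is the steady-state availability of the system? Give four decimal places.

A(A) = MTBF/(MTBF+MTTR) = 20593/(20593+81.5) = 0.996058
A(B) = MTBF/(MTBF+MTTR) = 8792/(8792+92.3) = 0.989611
A(C) = MTBF/(MTBF+MTTR) = 21795/(21795+28.1) = 0.998712
Series availability: 0.996058 × 0.989611 × 0.998712 = 0.9844

0.9844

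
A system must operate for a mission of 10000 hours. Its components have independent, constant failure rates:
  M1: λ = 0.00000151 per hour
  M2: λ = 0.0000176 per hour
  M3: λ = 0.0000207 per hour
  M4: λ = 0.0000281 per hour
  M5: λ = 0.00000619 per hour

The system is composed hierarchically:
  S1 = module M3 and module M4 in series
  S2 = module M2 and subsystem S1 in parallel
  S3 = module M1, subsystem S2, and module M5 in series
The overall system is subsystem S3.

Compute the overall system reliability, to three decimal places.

0.868

R(M1) = exp(−0.00000151 × 10000) = 0.98501
R(M2) = exp(−0.0000176 × 10000) = 0.83862
R(M3) = exp(−0.0000207 × 10000) = 0.81302
R(M4) = exp(−0.0000281 × 10000) = 0.75503
R(M5) = exp(−0.00000619 × 10000) = 0.93998
Series (M3 and M4): 0.81302 × 0.75503 = 0.61385
Parallel (M2 and [0.61385]): 1 − (1 − 0.83862)(1 − 0.61385) = 0.93768
Series (M1, [0.93768], and M5): 0.98501 × 0.93768 × 0.93998 = 0.868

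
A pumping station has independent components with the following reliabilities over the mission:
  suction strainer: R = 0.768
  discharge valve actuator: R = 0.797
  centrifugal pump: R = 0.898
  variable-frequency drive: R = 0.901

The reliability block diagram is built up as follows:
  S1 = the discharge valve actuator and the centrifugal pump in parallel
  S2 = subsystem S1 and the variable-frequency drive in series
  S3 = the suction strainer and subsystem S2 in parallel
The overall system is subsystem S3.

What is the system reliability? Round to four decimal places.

0.9727

Parallel (discharge valve actuator and centrifugal pump): 1 − (1 − 0.797000)(1 − 0.898000) = 0.979294
Series ([0.979294] and variable-frequency drive): 0.979294 × 0.901000 = 0.882344
Parallel (suction strainer and [0.882344]): 1 − (1 − 0.768000)(1 − 0.882344) = 0.9727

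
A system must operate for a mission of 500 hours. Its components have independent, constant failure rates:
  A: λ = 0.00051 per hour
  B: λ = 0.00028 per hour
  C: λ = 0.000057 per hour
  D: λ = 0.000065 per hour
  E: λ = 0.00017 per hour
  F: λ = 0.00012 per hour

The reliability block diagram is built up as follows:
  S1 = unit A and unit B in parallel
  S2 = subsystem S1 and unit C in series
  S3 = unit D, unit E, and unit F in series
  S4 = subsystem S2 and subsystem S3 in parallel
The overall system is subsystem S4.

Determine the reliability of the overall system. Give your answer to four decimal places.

0.9908

R(A) = exp(−0.00051 × 500) = 0.774916
R(B) = exp(−0.00028 × 500) = 0.869358
R(C) = exp(−0.000057 × 500) = 0.971902
R(D) = exp(−0.000065 × 500) = 0.968022
R(E) = exp(−0.00017 × 500) = 0.918512
R(F) = exp(−0.00012 × 500) = 0.941765
Parallel (A and B): 1 − (1 − 0.774916)(1 − 0.869358) = 0.970595
Series ([0.970595] and C): 0.970595 × 0.971902 = 0.943323
Series (D, E, and F): 0.968022 × 0.918512 × 0.941765 = 0.837361
Parallel ([0.943323] and [0.837361]): 1 − (1 − 0.943323)(1 − 0.837361) = 0.9908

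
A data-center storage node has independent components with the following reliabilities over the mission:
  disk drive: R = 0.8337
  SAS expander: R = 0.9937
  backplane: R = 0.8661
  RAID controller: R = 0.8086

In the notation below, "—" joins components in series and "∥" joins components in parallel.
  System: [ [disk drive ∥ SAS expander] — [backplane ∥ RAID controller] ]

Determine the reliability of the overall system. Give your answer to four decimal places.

0.9734

Parallel (disk drive and SAS expander): 1 − (1 − 0.833700)(1 − 0.993700) = 0.998952
Parallel (backplane and RAID controller): 1 − (1 − 0.866100)(1 − 0.808600) = 0.974372
Series ([0.998952] and [0.974372]): 0.998952 × 0.974372 = 0.9734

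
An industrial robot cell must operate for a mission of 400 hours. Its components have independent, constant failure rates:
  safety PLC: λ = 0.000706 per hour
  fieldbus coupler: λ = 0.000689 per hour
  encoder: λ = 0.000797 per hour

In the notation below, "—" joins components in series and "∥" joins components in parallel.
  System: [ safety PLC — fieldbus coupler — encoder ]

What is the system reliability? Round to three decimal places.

0.416

R(safety PLC) = exp(−0.000706 × 400) = 0.75397
R(fieldbus coupler) = exp(−0.000689 × 400) = 0.75912
R(encoder) = exp(−0.000797 × 400) = 0.72702
Series (safety PLC, fieldbus coupler, and encoder): 0.75397 × 0.75912 × 0.72702 = 0.416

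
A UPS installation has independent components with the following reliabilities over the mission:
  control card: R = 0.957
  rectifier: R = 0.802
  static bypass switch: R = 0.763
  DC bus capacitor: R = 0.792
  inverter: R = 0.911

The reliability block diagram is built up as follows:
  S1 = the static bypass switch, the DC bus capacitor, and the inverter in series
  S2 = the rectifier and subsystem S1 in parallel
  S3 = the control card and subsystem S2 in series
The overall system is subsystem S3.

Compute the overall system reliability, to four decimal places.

0.8718

Series (static bypass switch, DC bus capacitor, and inverter): 0.763000 × 0.792000 × 0.911000 = 0.550514
Parallel (rectifier and [0.550514]): 1 − (1 − 0.802000)(1 − 0.550514) = 0.911002
Series (control card and [0.911002]): 0.957000 × 0.911002 = 0.8718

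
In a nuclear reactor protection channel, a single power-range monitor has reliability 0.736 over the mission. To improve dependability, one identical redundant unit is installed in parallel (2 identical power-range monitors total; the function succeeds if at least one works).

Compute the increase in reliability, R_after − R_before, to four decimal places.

R_before = 0.736
R_after = 1 − (1 − 0.736)^2 = 0.9303
ΔR = 0.9303 − 0.736 = 0.1943

0.1943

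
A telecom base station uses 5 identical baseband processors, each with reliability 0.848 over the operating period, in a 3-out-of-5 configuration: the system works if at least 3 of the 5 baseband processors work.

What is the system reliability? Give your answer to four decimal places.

R = Σ_{i=3}^{5} C(5,i) p^i (1−p)^{5−i} with p = 0.848
C(5,3)·0.848^3·0.152^2 = 0.140888
C(5,4)·0.848^4·0.152^1 = 0.393004
C(5,5)·0.848^5·0.152^0 = 0.438510
Sum = 0.9724

0.9724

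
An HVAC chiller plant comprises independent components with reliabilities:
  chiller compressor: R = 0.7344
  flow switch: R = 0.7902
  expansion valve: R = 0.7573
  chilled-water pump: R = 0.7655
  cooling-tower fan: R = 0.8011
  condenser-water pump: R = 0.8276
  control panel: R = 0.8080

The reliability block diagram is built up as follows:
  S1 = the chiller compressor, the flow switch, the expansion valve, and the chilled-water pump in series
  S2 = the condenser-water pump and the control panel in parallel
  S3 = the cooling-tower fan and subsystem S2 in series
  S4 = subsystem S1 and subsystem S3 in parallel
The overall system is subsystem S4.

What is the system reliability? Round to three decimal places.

0.850

Series (chiller compressor, flow switch, expansion valve, and chilled-water pump): 0.73440 × 0.79020 × 0.75730 × 0.76550 = 0.33642
Parallel (condenser-water pump and control panel): 1 − (1 − 0.82760)(1 − 0.80800) = 0.96690
Series (cooling-tower fan and [0.96690]): 0.80110 × 0.96690 = 0.77458
Parallel ([0.33642] and [0.77458]): 1 − (1 − 0.33642)(1 − 0.77458) = 0.850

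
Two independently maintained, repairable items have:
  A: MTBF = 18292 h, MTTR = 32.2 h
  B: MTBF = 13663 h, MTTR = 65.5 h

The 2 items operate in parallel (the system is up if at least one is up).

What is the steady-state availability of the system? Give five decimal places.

0.99999

A(A) = MTBF/(MTBF+MTTR) = 18292/(18292+32.2) = 0.998243
A(B) = MTBF/(MTBF+MTTR) = 13663/(13663+65.5) = 0.995229
Parallel availability: 1 − (1 − 0.998243)(1 − 0.995229) = 0.99999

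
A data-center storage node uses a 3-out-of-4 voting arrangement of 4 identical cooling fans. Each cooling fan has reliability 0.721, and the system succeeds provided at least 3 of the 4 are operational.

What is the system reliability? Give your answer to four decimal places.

0.6885

R = Σ_{i=3}^{4} C(4,i) p^i (1−p)^{4−i} with p = 0.721
C(4,3)·0.721^3·0.279^1 = 0.418283
C(4,4)·0.721^4·0.279^0 = 0.270235
Sum = 0.6885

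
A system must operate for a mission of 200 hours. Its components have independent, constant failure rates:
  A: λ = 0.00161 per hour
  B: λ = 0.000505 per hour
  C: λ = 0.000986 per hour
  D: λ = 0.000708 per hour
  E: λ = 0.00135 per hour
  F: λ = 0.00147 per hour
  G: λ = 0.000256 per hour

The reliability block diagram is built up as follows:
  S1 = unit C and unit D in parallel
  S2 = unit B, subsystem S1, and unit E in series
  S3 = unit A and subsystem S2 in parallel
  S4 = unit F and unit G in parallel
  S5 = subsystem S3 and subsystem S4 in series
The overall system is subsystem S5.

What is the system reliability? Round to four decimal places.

0.8986

R(A) = exp(−0.00161 × 200) = 0.724698
R(B) = exp(−0.000505 × 200) = 0.903933
R(C) = exp(−0.000986 × 200) = 0.821026
R(D) = exp(−0.000708 × 200) = 0.867968
R(E) = exp(−0.00135 × 200) = 0.763379
R(F) = exp(−0.00147 × 200) = 0.745276
R(G) = exp(−0.000256 × 200) = 0.950089
Parallel (C and D): 1 − (1 − 0.821026)(1 − 0.867968) = 0.976370
Series (B, [0.976370], and E): 0.903933 × 0.976370 × 0.763379 = 0.673738
Parallel (A and [0.673738]): 1 − (1 − 0.724698)(1 − 0.673738) = 0.910179
Parallel (F and G): 1 − (1 − 0.745276)(1 − 0.950089) = 0.987286
Series ([0.910179] and [0.987286]): 0.910179 × 0.987286 = 0.8986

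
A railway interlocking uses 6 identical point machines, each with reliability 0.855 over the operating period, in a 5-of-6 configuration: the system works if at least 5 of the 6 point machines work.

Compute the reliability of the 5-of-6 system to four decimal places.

R = Σ_{i=5}^{6} C(6,i) p^i (1−p)^{6−i} with p = 0.855
C(6,5)·0.855^5·0.145^1 = 0.397512
C(6,6)·0.855^6·0.145^0 = 0.390658
Sum = 0.7882

0.7882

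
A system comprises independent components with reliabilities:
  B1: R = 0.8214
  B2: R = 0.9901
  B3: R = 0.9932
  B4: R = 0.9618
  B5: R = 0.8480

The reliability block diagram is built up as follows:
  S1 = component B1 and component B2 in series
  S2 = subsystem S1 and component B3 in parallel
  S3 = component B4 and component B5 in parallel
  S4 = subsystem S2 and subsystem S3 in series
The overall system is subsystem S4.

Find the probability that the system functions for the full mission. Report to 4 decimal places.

Series (B1 and B2): 0.821400 × 0.990100 = 0.813268
Parallel ([0.813268] and B3): 1 − (1 − 0.813268)(1 − 0.993200) = 0.998730
Parallel (B4 and B5): 1 − (1 − 0.961800)(1 − 0.848000) = 0.994194
Series ([0.998730] and [0.994194]): 0.998730 × 0.994194 = 0.9929

0.9929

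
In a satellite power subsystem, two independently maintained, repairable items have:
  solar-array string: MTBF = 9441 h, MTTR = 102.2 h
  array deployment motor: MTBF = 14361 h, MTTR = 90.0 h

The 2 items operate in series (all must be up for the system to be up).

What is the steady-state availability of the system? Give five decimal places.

0.98313

A(solar-array string) = MTBF/(MTBF+MTTR) = 9441/(9441+102.2) = 0.989291
A(array deployment motor) = MTBF/(MTBF+MTTR) = 14361/(14361+90.0) = 0.993772
Series availability: 0.989291 × 0.993772 = 0.98313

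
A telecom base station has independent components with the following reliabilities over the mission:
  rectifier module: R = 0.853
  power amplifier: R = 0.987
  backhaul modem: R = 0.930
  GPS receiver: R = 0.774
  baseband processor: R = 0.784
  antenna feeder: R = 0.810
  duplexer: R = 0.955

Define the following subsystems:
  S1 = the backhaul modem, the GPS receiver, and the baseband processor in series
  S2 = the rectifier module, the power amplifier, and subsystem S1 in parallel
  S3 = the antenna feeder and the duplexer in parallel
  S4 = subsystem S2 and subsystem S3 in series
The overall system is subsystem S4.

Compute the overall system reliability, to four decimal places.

Series (backhaul modem, GPS receiver, and baseband processor): 0.930000 × 0.774000 × 0.784000 = 0.564339
Parallel (rectifier module, power amplifier, and [0.564339]): 1 − (1 − 0.853000)(1 − 0.987000)(1 − 0.564339) = 0.999167
Parallel (antenna feeder and duplexer): 1 − (1 − 0.810000)(1 − 0.955000) = 0.991450
Series ([0.999167] and [0.991450]): 0.999167 × 0.991450 = 0.9906

0.9906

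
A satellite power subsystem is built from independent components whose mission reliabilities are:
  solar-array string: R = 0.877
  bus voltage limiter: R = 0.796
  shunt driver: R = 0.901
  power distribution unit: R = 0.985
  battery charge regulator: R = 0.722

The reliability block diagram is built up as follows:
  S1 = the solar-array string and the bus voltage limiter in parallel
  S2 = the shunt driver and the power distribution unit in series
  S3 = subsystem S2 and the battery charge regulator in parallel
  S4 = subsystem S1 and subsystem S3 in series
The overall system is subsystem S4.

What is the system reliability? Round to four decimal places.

Parallel (solar-array string and bus voltage limiter): 1 − (1 − 0.877000)(1 − 0.796000) = 0.974908
Series (shunt driver and power distribution unit): 0.901000 × 0.985000 = 0.887485
Parallel ([0.887485] and battery charge regulator): 1 − (1 − 0.887485)(1 − 0.722000) = 0.968721
Series ([0.974908] and [0.968721]): 0.974908 × 0.968721 = 0.9444

0.9444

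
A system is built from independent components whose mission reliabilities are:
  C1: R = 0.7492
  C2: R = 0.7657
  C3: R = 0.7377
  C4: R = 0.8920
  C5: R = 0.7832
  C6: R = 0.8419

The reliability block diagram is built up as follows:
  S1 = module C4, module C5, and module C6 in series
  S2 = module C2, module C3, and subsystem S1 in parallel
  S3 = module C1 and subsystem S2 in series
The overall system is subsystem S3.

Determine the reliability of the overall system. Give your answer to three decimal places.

Series (C4, C5, and C6): 0.89200 × 0.78320 × 0.84190 = 0.58816
Parallel (C2, C3, and [0.58816]): 1 − (1 − 0.76570)(1 − 0.73770)(1 − 0.58816) = 0.97469
Series (C1 and [0.97469]): 0.74920 × 0.97469 = 0.730

0.730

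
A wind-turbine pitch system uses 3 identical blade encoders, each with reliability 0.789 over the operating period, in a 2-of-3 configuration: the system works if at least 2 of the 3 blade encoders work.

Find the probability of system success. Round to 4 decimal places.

R = Σ_{i=2}^{3} C(3,i) p^i (1−p)^{3−i} with p = 0.789
C(3,2)·0.789^2·0.211^1 = 0.394056
C(3,3)·0.789^3·0.211^0 = 0.491169
Sum = 0.8852

0.8852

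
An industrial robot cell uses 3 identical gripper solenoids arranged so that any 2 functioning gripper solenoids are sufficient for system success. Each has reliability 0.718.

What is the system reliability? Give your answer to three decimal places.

0.806

R = Σ_{i=2}^{3} C(3,i) p^i (1−p)^{3−i} with p = 0.718
C(3,2)·0.718^2·0.282^1 = 0.43613
C(3,3)·0.718^3·0.282^0 = 0.37015
Sum = 0.806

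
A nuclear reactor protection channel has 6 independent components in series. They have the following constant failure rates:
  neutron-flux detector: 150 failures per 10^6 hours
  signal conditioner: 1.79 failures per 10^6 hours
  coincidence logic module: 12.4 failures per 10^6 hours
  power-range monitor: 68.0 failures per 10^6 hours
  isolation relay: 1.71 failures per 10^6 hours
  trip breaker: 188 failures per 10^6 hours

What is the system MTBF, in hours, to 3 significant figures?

Series of exponential components: λ_sys = Σ λ_i
λ_sys = 0.000150 + 0.00000179 + 0.0000124 + 0.0000680 + 0.00000171 + 0.000188 = 4.2190e-04 /h
MTBF = 1 / λ_sys = 2370 h

2370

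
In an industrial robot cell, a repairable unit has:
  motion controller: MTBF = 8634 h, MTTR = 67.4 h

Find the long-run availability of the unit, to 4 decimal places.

A(motion controller) = MTBF/(MTBF+MTTR) = 8634/(8634+67.4) = 0.9923

0.9923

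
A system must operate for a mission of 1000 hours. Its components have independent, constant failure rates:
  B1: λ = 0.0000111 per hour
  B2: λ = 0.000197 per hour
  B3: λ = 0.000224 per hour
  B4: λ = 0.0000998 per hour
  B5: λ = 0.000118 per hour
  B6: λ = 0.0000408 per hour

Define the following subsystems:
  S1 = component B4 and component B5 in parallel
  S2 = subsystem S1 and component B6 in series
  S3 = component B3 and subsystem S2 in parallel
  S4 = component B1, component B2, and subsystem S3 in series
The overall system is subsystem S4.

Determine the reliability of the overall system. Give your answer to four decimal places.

0.8040

R(B1) = exp(−0.0000111 × 1000) = 0.988961
R(B2) = exp(−0.000197 × 1000) = 0.821191
R(B3) = exp(−0.000224 × 1000) = 0.799315
R(B4) = exp(−0.0000998 × 1000) = 0.905018
R(B5) = exp(−0.000118 × 1000) = 0.888696
R(B6) = exp(−0.0000408 × 1000) = 0.960021
Parallel (B4 and B5): 1 − (1 − 0.905018)(1 − 0.888696) = 0.989428
Series ([0.989428] and B6): 0.989428 × 0.960021 = 0.949872
Parallel (B3 and [0.949872]): 1 − (1 − 0.799315)(1 − 0.949872) = 0.989940
Series (B1, B2, and [0.989940]): 0.988961 × 0.821191 × 0.989940 = 0.8040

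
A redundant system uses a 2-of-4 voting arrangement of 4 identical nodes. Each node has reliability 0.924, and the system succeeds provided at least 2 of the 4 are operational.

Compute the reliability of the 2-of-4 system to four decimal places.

R = Σ_{i=2}^{4} C(4,i) p^i (1−p)^{4−i} with p = 0.924
C(4,2)·0.924^2·0.076^2 = 0.029588
C(4,3)·0.924^3·0.076^1 = 0.239822
C(4,4)·0.924^4·0.076^0 = 0.728933
Sum = 0.9983

0.9983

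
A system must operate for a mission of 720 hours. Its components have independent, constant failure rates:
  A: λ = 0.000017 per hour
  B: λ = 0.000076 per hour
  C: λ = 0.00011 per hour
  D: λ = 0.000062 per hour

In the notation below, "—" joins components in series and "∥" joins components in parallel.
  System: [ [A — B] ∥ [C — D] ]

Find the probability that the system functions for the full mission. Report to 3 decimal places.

0.992

R(A) = exp(−0.000017 × 720) = 0.98783
R(B) = exp(−0.000076 × 720) = 0.94675
R(C) = exp(−0.00011 × 720) = 0.92386
R(D) = exp(−0.000062 × 720) = 0.95634
Series (A and B): 0.98783 × 0.94675 = 0.93523
Series (C and D): 0.92386 × 0.95634 = 0.88352
Parallel ([0.93523] and [0.88352]): 1 − (1 − 0.93523)(1 − 0.88352) = 0.992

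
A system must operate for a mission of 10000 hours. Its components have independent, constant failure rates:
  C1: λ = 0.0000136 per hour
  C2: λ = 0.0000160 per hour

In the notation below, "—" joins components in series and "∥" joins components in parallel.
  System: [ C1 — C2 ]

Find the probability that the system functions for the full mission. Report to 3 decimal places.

0.744

R(C1) = exp(−0.0000136 × 10000) = 0.87284
R(C2) = exp(−0.0000160 × 10000) = 0.85214
Series (C1 and C2): 0.87284 × 0.85214 = 0.744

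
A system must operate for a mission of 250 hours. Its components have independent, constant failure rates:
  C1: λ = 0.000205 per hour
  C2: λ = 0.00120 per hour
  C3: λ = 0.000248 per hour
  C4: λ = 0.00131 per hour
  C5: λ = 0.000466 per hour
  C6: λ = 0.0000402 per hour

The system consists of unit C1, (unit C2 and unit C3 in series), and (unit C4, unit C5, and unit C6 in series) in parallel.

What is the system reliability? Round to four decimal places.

0.9945

R(C1) = exp(−0.000205 × 250) = 0.950041
R(C2) = exp(−0.00120 × 250) = 0.740818
R(C3) = exp(−0.000248 × 250) = 0.939883
R(C4) = exp(−0.00131 × 250) = 0.720723
R(C5) = exp(−0.000466 × 250) = 0.890030
R(C6) = exp(−0.0000402 × 250) = 0.990000
Series (C2 and C3): 0.740818 × 0.939883 = 0.696282
Series (C4, C5, and C6): 0.720723 × 0.890030 × 0.990000 = 0.635050
Parallel (C1, [0.696282], and [0.635050]): 1 − (1 − 0.950041)(1 − 0.696282)(1 − 0.635050) = 0.9945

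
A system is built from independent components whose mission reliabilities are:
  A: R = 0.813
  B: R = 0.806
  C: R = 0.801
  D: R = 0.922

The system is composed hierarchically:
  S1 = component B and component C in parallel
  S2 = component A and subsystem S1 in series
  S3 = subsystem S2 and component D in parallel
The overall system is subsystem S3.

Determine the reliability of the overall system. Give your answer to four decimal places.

0.9830

Parallel (B and C): 1 − (1 − 0.806000)(1 − 0.801000) = 0.961394
Series (A and [0.961394]): 0.813000 × 0.961394 = 0.781613
Parallel ([0.781613] and D): 1 − (1 − 0.781613)(1 − 0.922000) = 0.9830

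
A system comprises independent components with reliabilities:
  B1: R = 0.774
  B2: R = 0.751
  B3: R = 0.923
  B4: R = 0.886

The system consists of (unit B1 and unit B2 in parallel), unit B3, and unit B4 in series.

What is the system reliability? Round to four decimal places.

Parallel (B1 and B2): 1 − (1 − 0.774000)(1 − 0.751000) = 0.943726
Series ([0.943726], B3, and B4): 0.943726 × 0.923000 × 0.886000 = 0.7718

0.7718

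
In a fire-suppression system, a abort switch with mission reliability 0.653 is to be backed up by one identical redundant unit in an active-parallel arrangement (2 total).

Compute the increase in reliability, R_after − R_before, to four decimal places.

0.2266

R_before = 0.653
R_after = 1 − (1 − 0.653)^2 = 0.8796
ΔR = 0.8796 − 0.653 = 0.2266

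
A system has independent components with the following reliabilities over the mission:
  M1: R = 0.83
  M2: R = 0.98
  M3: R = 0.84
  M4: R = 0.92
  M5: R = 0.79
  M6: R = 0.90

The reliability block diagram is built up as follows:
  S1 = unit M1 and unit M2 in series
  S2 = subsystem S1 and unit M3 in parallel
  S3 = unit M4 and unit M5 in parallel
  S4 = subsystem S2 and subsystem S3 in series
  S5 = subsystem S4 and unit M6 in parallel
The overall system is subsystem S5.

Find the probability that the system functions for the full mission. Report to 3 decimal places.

0.995

Series (M1 and M2): 0.83000 × 0.98000 = 0.81340
Parallel ([0.81340] and M3): 1 − (1 − 0.81340)(1 − 0.84000) = 0.97014
Parallel (M4 and M5): 1 − (1 − 0.92000)(1 − 0.79000) = 0.98320
Series ([0.97014] and [0.98320]): 0.97014 × 0.98320 = 0.95384
Parallel ([0.95384] and M6): 1 − (1 − 0.95384)(1 − 0.90000) = 0.995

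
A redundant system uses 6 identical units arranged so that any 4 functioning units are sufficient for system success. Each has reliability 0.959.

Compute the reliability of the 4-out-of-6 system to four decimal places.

0.9987

R = Σ_{i=4}^{6} C(6,i) p^i (1−p)^{6−i} with p = 0.959
C(6,4)·0.959^4·0.041^2 = 0.021327
C(6,5)·0.959^5·0.041^1 = 0.199539
C(6,6)·0.959^6·0.041^0 = 0.777878
Sum = 0.9987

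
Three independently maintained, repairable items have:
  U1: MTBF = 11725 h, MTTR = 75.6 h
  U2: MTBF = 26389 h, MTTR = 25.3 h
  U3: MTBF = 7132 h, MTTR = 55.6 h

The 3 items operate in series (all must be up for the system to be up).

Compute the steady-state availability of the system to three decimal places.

A(U1) = MTBF/(MTBF+MTTR) = 11725/(11725+75.6) = 0.993594
A(U2) = MTBF/(MTBF+MTTR) = 26389/(26389+25.3) = 0.999042
A(U3) = MTBF/(MTBF+MTTR) = 7132/(7132+55.6) = 0.992264
Series availability: 0.993594 × 0.999042 × 0.992264 = 0.985

0.985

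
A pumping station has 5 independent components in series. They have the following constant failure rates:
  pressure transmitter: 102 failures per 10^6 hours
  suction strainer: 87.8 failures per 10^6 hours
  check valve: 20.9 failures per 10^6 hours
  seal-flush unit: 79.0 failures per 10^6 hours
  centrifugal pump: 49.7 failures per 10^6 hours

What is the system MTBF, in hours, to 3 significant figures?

2950

Series of exponential components: λ_sys = Σ λ_i
λ_sys = 0.000102 + 0.0000878 + 0.0000209 + 0.0000790 + 0.0000497 = 3.3940e-04 /h
MTBF = 1 / λ_sys = 2950 h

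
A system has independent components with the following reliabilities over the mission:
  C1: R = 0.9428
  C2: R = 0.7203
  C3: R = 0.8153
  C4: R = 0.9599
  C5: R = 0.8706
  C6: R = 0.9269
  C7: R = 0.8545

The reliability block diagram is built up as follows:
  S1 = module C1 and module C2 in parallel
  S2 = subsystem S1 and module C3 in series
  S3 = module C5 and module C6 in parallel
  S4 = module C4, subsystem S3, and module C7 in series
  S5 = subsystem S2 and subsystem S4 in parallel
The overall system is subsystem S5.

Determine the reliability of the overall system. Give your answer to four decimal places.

Parallel (C1 and C2): 1 − (1 − 0.942800)(1 − 0.720300) = 0.984001
Series ([0.984001] and C3): 0.984001 × 0.815300 = 0.802256
Parallel (C5 and C6): 1 − (1 − 0.870600)(1 − 0.926900) = 0.990541
Series (C4, [0.990541], and C7): 0.959900 × 0.990541 × 0.854500 = 0.812476
Parallel ([0.802256] and [0.812476]): 1 − (1 − 0.802256)(1 − 0.812476) = 0.9629

0.9629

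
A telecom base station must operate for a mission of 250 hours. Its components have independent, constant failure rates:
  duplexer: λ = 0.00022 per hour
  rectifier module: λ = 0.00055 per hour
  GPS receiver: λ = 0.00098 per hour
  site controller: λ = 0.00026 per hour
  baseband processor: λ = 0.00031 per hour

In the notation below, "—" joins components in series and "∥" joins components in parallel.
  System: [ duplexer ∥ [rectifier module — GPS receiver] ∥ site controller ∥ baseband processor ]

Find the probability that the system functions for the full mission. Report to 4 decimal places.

R(duplexer) = exp(−0.00022 × 250) = 0.946485
R(rectifier module) = exp(−0.00055 × 250) = 0.871534
R(GPS receiver) = exp(−0.00098 × 250) = 0.782705
R(site controller) = exp(−0.00026 × 250) = 0.937067
R(baseband processor) = exp(−0.00031 × 250) = 0.925427
Series (rectifier module and GPS receiver): 0.871534 × 0.782705 = 0.682154
Parallel (duplexer, [0.682154], site controller, and baseband processor): 1 − (1 − 0.946485)(1 − 0.682154)(1 − 0.937067)(1 − 0.925427) = 0.9999

0.9999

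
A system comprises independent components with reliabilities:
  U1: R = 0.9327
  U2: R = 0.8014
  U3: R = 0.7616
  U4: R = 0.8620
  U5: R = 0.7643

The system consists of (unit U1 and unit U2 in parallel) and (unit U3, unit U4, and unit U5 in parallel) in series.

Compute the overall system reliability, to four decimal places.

0.9790

Parallel (U1 and U2): 1 − (1 − 0.932700)(1 − 0.801400) = 0.986634
Parallel (U3, U4, and U5): 1 − (1 − 0.761600)(1 − 0.862000)(1 − 0.764300) = 0.992246
Series ([0.986634] and [0.992246]): 0.986634 × 0.992246 = 0.9790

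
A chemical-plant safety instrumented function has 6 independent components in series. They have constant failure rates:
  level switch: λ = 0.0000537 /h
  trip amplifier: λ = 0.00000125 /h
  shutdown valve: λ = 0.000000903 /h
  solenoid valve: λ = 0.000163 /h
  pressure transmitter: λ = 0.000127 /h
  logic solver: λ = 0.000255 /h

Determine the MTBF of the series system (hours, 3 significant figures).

1660

Series of exponential components: λ_sys = Σ λ_i
λ_sys = 0.0000537 + 0.00000125 + 0.000000903 + 0.000163 + 0.000127 + 0.000255 = 6.0085e-04 /h
MTBF = 1 / λ_sys = 1660 h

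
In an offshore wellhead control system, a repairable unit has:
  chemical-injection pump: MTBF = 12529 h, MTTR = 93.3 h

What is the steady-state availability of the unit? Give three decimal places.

0.993

A(chemical-injection pump) = MTBF/(MTBF+MTTR) = 12529/(12529+93.3) = 0.993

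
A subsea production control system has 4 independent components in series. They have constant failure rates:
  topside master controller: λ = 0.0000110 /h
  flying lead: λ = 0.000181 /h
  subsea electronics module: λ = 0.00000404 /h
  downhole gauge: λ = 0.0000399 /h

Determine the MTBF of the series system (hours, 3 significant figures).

Series of exponential components: λ_sys = Σ λ_i
λ_sys = 0.0000110 + 0.000181 + 0.00000404 + 0.0000399 = 2.3594e-04 /h
MTBF = 1 / λ_sys = 4240 h

4240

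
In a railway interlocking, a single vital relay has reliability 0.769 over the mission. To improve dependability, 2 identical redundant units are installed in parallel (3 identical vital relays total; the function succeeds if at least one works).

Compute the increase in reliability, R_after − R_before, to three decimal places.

0.219

R_before = 0.769
R_after = 1 − (1 − 0.769)^3 = 0.988
ΔR = 0.988 − 0.769 = 0.219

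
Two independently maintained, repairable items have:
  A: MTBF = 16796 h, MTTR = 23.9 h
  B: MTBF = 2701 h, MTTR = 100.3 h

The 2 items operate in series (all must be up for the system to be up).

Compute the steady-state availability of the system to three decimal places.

A(A) = MTBF/(MTBF+MTTR) = 16796/(16796+23.9) = 0.998579
A(B) = MTBF/(MTBF+MTTR) = 2701/(2701+100.3) = 0.964195
Series availability: 0.998579 × 0.964195 = 0.963

0.963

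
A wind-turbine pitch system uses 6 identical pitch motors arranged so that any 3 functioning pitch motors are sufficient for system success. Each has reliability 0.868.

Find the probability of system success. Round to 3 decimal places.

R = Σ_{i=3}^{6} C(6,i) p^i (1−p)^{6−i} with p = 0.868
C(6,3)·0.868^3·0.132^3 = 0.03008
C(6,4)·0.868^4·0.132^2 = 0.14836
C(6,5)·0.868^5·0.132^1 = 0.39023
C(6,6)·0.868^6·0.132^0 = 0.42768
Sum = 0.996

0.996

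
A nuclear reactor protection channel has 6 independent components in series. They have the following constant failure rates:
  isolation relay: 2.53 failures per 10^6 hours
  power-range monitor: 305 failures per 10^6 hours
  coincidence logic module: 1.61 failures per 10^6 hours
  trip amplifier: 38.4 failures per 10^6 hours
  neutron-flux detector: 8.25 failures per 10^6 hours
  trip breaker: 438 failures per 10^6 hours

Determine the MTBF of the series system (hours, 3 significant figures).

1260

Series of exponential components: λ_sys = Σ λ_i
λ_sys = 0.00000253 + 0.000305 + 0.00000161 + 0.0000384 + 0.00000825 + 0.000438 = 7.9379e-04 /h
MTBF = 1 / λ_sys = 1260 h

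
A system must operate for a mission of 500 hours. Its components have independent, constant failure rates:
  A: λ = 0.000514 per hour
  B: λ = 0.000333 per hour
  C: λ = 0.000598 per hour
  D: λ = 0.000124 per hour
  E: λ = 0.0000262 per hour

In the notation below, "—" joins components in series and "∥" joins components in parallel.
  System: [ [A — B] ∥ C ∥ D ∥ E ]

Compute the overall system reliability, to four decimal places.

0.9999

R(A) = exp(−0.000514 × 500) = 0.773368
R(B) = exp(−0.000333 × 500) = 0.846623
R(C) = exp(−0.000598 × 500) = 0.741559
R(D) = exp(−0.000124 × 500) = 0.939883
R(E) = exp(−0.0000262 × 500) = 0.986985
Series (A and B): 0.773368 × 0.846623 = 0.654751
Parallel ([0.654751], C, D, and E): 1 − (1 − 0.654751)(1 − 0.741559)(1 − 0.939883)(1 − 0.986985) = 0.9999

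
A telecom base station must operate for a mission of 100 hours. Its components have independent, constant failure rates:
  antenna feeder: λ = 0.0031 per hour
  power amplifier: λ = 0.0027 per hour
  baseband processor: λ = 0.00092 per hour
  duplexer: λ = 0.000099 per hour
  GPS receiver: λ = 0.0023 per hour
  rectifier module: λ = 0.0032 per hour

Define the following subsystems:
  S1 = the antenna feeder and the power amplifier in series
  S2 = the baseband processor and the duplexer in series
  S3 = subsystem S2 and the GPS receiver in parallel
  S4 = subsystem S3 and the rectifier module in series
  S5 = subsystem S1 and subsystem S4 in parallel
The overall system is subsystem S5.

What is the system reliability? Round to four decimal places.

0.8731

R(antenna feeder) = exp(−0.0031 × 100) = 0.733447
R(power amplifier) = exp(−0.0027 × 100) = 0.763379
R(baseband processor) = exp(−0.00092 × 100) = 0.912105
R(duplexer) = exp(−0.000099 × 100) = 0.990149
R(GPS receiver) = exp(−0.0023 × 100) = 0.794534
R(rectifier module) = exp(−0.0032 × 100) = 0.726149
Series (antenna feeder and power amplifier): 0.733447 × 0.763379 = 0.559898
Series (baseband processor and duplexer): 0.912105 × 0.990149 = 0.903120
Parallel ([0.903120] and GPS receiver): 1 − (1 − 0.903120)(1 − 0.794534) = 0.980094
Series ([0.980094] and rectifier module): 0.980094 × 0.726149 = 0.711694
Parallel ([0.559898] and [0.711694]): 1 − (1 − 0.559898)(1 − 0.711694) = 0.8731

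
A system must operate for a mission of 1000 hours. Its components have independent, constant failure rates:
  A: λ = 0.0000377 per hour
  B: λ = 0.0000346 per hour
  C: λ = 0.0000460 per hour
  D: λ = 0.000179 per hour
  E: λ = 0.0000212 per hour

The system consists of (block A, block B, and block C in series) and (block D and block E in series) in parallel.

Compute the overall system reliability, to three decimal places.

R(A) = exp(−0.0000377 × 1000) = 0.96300
R(B) = exp(−0.0000346 × 1000) = 0.96599
R(C) = exp(−0.0000460 × 1000) = 0.95504
R(D) = exp(−0.000179 × 1000) = 0.83611
R(E) = exp(−0.0000212 × 1000) = 0.97902
Series (A, B, and C): 0.96300 × 0.96599 × 0.95504 = 0.88842
Series (D and E): 0.83611 × 0.97902 = 0.81857
Parallel ([0.88842] and [0.81857]): 1 − (1 − 0.88842)(1 − 0.81857) = 0.980

0.980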